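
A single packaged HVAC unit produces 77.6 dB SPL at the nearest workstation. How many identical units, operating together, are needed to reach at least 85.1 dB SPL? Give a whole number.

The shortfall is 85.1 − 77.6 = 7.5 dB, and N units add 10·log₁₀ N, so need 10·log₁₀ N ≥ 7.5.
N ≥ 10^(7.5/10) = 5.623, so N = 6.

6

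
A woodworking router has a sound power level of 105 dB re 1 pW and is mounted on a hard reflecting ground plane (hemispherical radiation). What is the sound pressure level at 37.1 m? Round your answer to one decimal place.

L_p = L_w − 10·log₁₀(2π·r²) with r = 37.1 m.
2π·r² = 8648 m², 10·log₁₀ of that is 39.369 dB.
L_p = 105 − 39.369 = 65.63 dB.

65.6 dB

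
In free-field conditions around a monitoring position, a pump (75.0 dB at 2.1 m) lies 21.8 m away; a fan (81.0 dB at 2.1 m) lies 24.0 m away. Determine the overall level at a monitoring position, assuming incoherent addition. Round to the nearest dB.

Apply inverse-square spreading to bring every level to the receiver, then sum 10^(L/10).
pump: 75.0 − 20·log₁₀(21.8/2.1) = 75.0 − 20.32 = 54.68 dB.
fan: 81.0 − 20·log₁₀(24.0/2.1) = 81.0 − 21.16 = 59.84 dB.
Σ 10^(L/10) = 1.257e+06 → L_total = 10·log₁₀(1.257e+06) = 60.99 dB.

61 dB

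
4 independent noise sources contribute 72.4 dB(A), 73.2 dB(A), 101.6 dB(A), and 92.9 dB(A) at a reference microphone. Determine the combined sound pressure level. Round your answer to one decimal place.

Incoherent sources combine by intensity addition: L_total = 10·log₁₀(Σ 10^(L_i/10)).
Σ 10^(L/10) = 10^(72.4/10) + 10^(73.2/10) + 10^(101.6/10) + 10^(92.9/10) = 1.644e+10.
L_total = 10·log₁₀(1.644e+10) = 102.16 dB(A).

102.2 dB(A)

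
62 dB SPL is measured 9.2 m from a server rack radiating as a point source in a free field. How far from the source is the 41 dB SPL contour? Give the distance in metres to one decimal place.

Point-source spreading drops the level by 20·log₁₀(r₂/r₁); inverting, r₂/r₁ = 10^(ΔL/20).
r₂ = 9.2·10^((62−41)/20) = 9.2·10^(21.0/20) = 103.23 m.

103.2 m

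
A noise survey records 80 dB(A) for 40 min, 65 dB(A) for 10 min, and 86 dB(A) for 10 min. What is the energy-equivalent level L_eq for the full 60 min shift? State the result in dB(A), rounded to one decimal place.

81.3 dB(A)

L_eq = 10·log₁₀[(1/T)·Σ tᵢ·10^(Lᵢ/10)] with T = 60 min.
Σ tᵢ·10^(Lᵢ/10) = 40·10^(80/10) + 10·10^(65/10) + 10·10^(86/10) = 8.013e+09.
L_eq = 10·log₁₀(8.013e+09/60) = 81.26 dB(A).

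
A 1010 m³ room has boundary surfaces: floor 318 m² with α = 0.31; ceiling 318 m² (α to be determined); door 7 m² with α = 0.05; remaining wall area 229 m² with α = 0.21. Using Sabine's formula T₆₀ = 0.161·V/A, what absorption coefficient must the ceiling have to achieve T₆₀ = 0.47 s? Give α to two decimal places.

Required total absorption A = 0.161·1010/0.47 = 345.98 m².
Absorption from the other surfaces = 318·0.31 + 7·0.05 + 229·0.21 = 147.02 m², so the ceiling must supply 198.96 m² over 318 m².
α = 198.96/318 = 0.626.

0.63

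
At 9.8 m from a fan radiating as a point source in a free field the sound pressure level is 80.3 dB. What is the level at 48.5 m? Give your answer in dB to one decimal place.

66.4 dB

For a point source, L₂ = L₁ − 20·log₁₀(r₂/r₁).
L₂ = 80.3 − 20·log₁₀(48.5/9.8) = 80.3 − 13.890 = 66.41 dB.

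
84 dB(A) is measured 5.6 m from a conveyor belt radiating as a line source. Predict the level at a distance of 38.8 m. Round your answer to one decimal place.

75.6 dB(A)

Line-source attenuation: ΔL = 10·log₁₀(r₂/r₁) = 10·log₁₀(38.8/5.6) = 8.406 dB.
L₂ = 84 − 10·log₁₀(38.8/5.6) = 84 − 8.406 = 75.59 dB(A).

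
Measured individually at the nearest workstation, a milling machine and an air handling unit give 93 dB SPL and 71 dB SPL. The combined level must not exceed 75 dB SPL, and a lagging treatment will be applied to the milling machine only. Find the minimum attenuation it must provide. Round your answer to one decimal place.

20.2 dB

The untreated sources together contribute 10^(71/10) = 1.259e+07, i.e. 71.00 dB SPL.
The limit corresponds to 10^(75/10) = 3.162e+07; subtracting the fixed part leaves 1.903e+07 for the milling machine, i.e. 72.80 dB SPL.
Required insertion loss = 93 − 72.80 = 20.20 dB.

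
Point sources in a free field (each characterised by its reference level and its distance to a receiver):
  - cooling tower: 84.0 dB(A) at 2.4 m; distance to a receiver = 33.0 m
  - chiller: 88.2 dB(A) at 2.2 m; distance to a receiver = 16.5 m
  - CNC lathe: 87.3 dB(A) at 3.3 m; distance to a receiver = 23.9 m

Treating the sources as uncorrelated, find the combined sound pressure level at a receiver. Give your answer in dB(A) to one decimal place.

First find each source's level at the receiver (point-source: −20·log₁₀(r/r_ref)), then combine on an intensity basis.
cooling tower: 84.0 − 20·log₁₀(33.0/2.4) = 84.0 − 22.77 = 61.23 dB(A).
chiller: 88.2 − 20·log₁₀(16.5/2.2) = 88.2 − 17.50 = 70.70 dB(A).
CNC lathe: 87.3 − 20·log₁₀(23.9/3.3) = 87.3 − 17.20 = 70.10 dB(A).
Σ 10^(L/10) = 2.331e+07 → L_total = 10·log₁₀(2.331e+07) = 73.68 dB(A).

73.7 dB(A)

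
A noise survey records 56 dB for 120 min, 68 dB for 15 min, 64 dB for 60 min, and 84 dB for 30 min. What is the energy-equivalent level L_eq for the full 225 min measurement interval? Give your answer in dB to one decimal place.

75.4 dB

L_eq = 10·log₁₀[(1/T)·Σ tᵢ·10^(Lᵢ/10)] with T = 225 min.
Σ tᵢ·10^(Lᵢ/10) = 120·10^(56/10) + 15·10^(68/10) + 60·10^(64/10) + 30·10^(84/10) = 7.829e+09.
L_eq = 10·log₁₀(7.829e+09/225) = 75.42 dB.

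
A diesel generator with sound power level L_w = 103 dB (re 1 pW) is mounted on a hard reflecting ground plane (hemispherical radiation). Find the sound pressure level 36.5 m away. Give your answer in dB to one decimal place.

63.8 dB

Free-field hemispherical radiation: L_p = L_w − 10·log₁₀(2π·r²), r = 36.5 m.
2π·r² = 8371 m², 10·log₁₀ of that is 39.228 dB.
L_p = 103 − 39.228 = 63.77 dB.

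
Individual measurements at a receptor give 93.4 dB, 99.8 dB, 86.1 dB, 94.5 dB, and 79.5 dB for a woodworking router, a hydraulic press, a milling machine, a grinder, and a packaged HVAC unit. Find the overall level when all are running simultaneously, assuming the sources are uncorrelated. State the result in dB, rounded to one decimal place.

For uncorrelated sources the intensities add, so convert each level to linear form, sum, and take 10·log₁₀ of the total.
Σ 10^(L/10) = 10^(93.4/10) + 10^(99.8/10) + 10^(86.1/10) + 10^(94.5/10) + 10^(79.5/10) = 1.505e+10.
L_total = 10·log₁₀(1.505e+10) = 101.78 dB.

101.8 dB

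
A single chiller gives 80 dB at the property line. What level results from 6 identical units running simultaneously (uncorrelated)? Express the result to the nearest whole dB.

With 6 equal, uncorrelated contributions the intensity is 6× that of one unit, giving a rise of 10·log₁₀ 6.
L_total = 80 + 10·log₁₀(6) = 80 + 7.782 = 87.78 dB.

88 dB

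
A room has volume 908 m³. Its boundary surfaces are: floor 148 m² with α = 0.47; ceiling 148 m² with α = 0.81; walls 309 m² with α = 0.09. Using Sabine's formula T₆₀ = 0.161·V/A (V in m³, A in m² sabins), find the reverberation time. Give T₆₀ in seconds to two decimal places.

Total absorption A = 148·0.47 + 148·0.81 + 309·0.09 = 217.25 m² sabins.
T₆₀ = 0.161·V/A = 0.161·908/217.25 = 0.673 s.

0.67 s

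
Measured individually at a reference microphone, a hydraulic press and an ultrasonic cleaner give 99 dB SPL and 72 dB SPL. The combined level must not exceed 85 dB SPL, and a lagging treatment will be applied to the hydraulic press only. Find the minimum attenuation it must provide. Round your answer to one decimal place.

The untreated sources together contribute 10^(72/10) = 1.585e+07, i.e. 72.00 dB SPL.
To meet 85 dB SPL overall, the treated hydraulic press may contribute at most 10^(85/10) − 1.585e+07 = 3.004e+08, i.e. 84.78 dB SPL.
Required insertion loss = 99 − 84.78 = 14.22 dB.

14.2 dB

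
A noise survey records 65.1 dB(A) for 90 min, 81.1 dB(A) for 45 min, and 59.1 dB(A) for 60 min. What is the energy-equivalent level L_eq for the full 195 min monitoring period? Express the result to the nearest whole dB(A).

75 dB(A)

Weight each interval's intensity by its duration and average over T = 195 min:
Σ tᵢ·10^(Lᵢ/10) = 90·10^(65.1/10) + 45·10^(81.1/10) + 60·10^(59.1/10) = 6.137e+09.
L_eq = 10·log₁₀(6.137e+09/195) = 74.98 dB(A).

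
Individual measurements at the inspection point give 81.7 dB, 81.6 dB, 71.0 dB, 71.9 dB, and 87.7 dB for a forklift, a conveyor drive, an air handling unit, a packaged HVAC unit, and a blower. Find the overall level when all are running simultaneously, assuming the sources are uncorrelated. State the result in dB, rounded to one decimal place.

For uncorrelated sources the intensities add, so convert each level to linear form, sum, and take 10·log₁₀ of the total.
Σ 10^(L/10) = 10^(81.7/10) + 10^(81.6/10) + 10^(71.0/10) + 10^(71.9/10) + 10^(87.7/10) = 9.094e+08.
L_total = 10·log₁₀(9.094e+08) = 89.59 dB.

89.6 dB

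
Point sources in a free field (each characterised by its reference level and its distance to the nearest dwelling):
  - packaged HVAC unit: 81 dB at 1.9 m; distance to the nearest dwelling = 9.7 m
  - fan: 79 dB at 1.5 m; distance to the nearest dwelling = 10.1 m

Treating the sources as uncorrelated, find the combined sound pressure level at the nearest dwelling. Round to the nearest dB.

68 dB

Propagate each source to the receiver with L = L_ref − 20·log₁₀(r/r_ref), then add intensities.
packaged HVAC unit: 81 − 20·log₁₀(9.7/1.9) = 81 − 14.16 = 66.84 dB.
fan: 79 − 20·log₁₀(10.1/1.5) = 79 − 16.56 = 62.44 dB.
Σ 10^(L/10) = 6.582e+06 → L_total = 10·log₁₀(6.582e+06) = 68.18 dB.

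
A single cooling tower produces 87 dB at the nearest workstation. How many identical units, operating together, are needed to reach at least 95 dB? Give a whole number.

7

N identical sources give L₁ + 10·log₁₀ N, so require 10·log₁₀ N ≥ 95 − 87 = 8.0 dB.
N ≥ 10^(8.0/10) = 6.310, so N = 7.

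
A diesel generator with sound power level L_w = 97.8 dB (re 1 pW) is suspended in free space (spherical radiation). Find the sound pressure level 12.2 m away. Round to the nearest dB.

65 dB

Free-field spherical radiation: L_p = L_w − 10·log₁₀(4π·r²), r = 12.2 m.
4π·r² = 1870 m², 10·log₁₀ of that is 32.719 dB.
L_p = 97.8 − 32.719 = 65.08 dB.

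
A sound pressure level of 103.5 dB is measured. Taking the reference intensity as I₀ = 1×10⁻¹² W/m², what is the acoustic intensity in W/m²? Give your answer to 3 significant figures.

0.0224 W/m²

I/I₀ = 10^(103.5/10) = 2.239e+10, so I = 2.239e+10 × 10⁻¹² W/m².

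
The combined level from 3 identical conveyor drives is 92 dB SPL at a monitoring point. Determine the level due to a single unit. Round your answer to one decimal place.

87.2 dB SPL

3 equal contributions raise the level by 10·log₁₀ 3 = 4.771 dB, so each unit alone gives 92 − 4.771.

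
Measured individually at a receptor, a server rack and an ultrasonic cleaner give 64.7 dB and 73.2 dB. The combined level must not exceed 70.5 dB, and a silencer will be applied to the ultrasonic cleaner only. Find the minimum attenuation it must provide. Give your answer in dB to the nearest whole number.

4 dB

The untreated sources together contribute 10^(64.7/10) = 2.951e+06, i.e. 64.70 dB.
To meet 70.5 dB overall, the treated ultrasonic cleaner may contribute at most 10^(70.5/10) − 2.951e+06 = 8.269e+06, i.e. 69.17 dB.
So the ultrasonic cleaner must be reduced from 73.2 to 69.17 dB: IL = 4.03 dB.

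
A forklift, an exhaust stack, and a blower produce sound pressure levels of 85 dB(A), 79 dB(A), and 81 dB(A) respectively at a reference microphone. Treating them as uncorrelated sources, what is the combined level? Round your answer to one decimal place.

For uncorrelated sources the intensities add, so convert each level to linear form, sum, and take 10·log₁₀ of the total.
Σ 10^(L/10) = 10^(85/10) + 10^(79/10) + 10^(81/10) = 5.216e+08.
L_total = 10·log₁₀(5.216e+08) = 87.17 dB(A).

87.2 dB(A)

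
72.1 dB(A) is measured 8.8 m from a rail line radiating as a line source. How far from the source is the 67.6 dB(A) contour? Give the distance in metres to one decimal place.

24.8 m

The 4.5 dB drop corresponds to a distance ratio of 10^(4.5/10) for a line source.
r₂ = 8.8·10^((72.1−67.6)/10) = 8.8·10^(4.5/10) = 24.80 m.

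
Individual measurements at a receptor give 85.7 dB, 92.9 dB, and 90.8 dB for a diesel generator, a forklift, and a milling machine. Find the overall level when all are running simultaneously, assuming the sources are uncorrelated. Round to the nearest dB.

For uncorrelated sources the intensities add, so convert each level to linear form, sum, and take 10·log₁₀ of the total.
Σ 10^(L/10) = 10^(85.7/10) + 10^(92.9/10) + 10^(90.8/10) = 3.524e+09.
L_total = 10·log₁₀(3.524e+09) = 95.47 dB.

95 dB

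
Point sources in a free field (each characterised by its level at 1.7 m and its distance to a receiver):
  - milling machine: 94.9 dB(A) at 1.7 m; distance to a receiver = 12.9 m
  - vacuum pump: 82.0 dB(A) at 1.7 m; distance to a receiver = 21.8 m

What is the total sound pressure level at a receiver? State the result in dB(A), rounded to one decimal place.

77.4 dB(A)

Apply inverse-square spreading to bring every level to the receiver, then sum 10^(L/10).
milling machine: 94.9 − 20·log₁₀(12.9/1.7) = 94.9 − 17.60 = 77.30 dB(A).
vacuum pump: 82.0 − 20·log₁₀(21.8/1.7) = 82.0 − 22.16 = 59.84 dB(A).
Σ 10^(L/10) = 5.463e+07 → L_total = 10·log₁₀(5.463e+07) = 77.37 dB(A).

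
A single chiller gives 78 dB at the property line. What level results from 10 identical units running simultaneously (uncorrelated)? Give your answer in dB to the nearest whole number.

88 dB

L_total = L₁ + 10·log₁₀ N for N identical incoherent sources.
L_total = 78 + 10·log₁₀(10) = 78 + 10.000 = 88.00 dB.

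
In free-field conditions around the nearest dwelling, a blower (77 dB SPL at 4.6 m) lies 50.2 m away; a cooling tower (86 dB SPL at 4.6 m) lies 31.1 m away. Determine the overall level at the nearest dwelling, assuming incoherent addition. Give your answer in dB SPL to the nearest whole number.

70 dB SPL

Apply inverse-square spreading to bring every level to the receiver, then sum 10^(L/10).
blower: 77 − 20·log₁₀(50.2/4.6) = 77 − 20.76 = 56.24 dB SPL.
cooling tower: 86 − 20·log₁₀(31.1/4.6) = 86 − 16.60 = 69.40 dB SPL.
Σ 10^(L/10) = 9.130e+06 → L_total = 10·log₁₀(9.130e+06) = 69.60 dB SPL.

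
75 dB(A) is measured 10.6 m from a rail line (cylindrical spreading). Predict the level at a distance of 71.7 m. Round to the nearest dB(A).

For a line source, L₂ = L₁ − 10·log₁₀(r₂/r₁).
L₂ = 75 − 10·log₁₀(71.7/10.6) = 75 − 8.302 = 66.70 dB(A).

67 dB(A)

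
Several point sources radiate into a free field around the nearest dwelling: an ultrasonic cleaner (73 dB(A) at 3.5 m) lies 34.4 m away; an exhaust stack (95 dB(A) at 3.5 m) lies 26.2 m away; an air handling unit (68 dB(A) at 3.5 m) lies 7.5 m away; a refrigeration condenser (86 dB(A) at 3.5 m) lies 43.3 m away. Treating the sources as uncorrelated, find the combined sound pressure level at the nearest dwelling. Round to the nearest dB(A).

Apply inverse-square spreading to bring every level to the receiver, then sum 10^(L/10).
ultrasonic cleaner: 73 − 20·log₁₀(34.4/3.5) = 73 − 19.85 = 53.15 dB(A).
exhaust stack: 95 − 20·log₁₀(26.2/3.5) = 95 − 17.48 = 77.52 dB(A).
air handling unit: 68 − 20·log₁₀(7.5/3.5) = 68 − 6.62 = 61.38 dB(A).
refrigeration condenser: 86 − 20·log₁₀(43.3/3.5) = 86 − 21.85 = 64.15 dB(A).
Σ 10^(L/10) = 6.061e+07 → L_total = 10·log₁₀(6.061e+07) = 77.83 dB(A).

78 dB(A)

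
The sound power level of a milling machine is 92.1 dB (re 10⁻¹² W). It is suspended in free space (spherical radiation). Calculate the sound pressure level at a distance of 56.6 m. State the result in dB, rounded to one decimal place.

46.1 dB

The power spreads over a sphere of area 4π·r², so L_p = L_w − 10·log₁₀(4π·r²).
4π·r² = 4.026e+04 m², 10·log₁₀ of that is 46.048 dB.
L_p = 92.1 − 46.048 = 46.05 dB.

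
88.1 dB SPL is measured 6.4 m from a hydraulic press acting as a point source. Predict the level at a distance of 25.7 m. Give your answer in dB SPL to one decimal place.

For a point source, L₂ = L₁ − 20·log₁₀(r₂/r₁).
L₂ = 88.1 − 20·log₁₀(25.7/6.4) = 88.1 − 12.075 = 76.02 dB SPL.

76.0 dB SPL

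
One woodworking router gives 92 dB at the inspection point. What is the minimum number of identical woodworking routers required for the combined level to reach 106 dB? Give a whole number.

N identical sources give L₁ + 10·log₁₀ N, so require 10·log₁₀ N ≥ 106 − 92 = 14.0 dB.
N ≥ 10^(14.0/10) = 25.119, so N = 26.

26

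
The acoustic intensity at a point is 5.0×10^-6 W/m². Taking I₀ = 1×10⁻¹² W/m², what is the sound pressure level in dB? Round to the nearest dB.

67 dB

Dividing by I₀ shifts the exponent by 12: I/I₀ = 5.0×10^6.
L = 10·(0.6990 + 6) = 66.99 dB.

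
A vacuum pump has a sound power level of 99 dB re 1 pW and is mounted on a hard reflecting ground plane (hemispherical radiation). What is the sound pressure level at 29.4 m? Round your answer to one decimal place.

61.7 dB

The power spreads over a hemisphere of area 2π·r², so L_p = L_w − 10·log₁₀(2π·r²).
2π·r² = 5431 m², 10·log₁₀ of that is 37.349 dB.
L_p = 99 − 37.349 = 61.65 dB.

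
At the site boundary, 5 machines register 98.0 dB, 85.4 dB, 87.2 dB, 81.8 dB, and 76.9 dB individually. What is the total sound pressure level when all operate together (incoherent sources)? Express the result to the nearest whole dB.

For uncorrelated sources the intensities add, so convert each level to linear form, sum, and take 10·log₁₀ of the total.
Σ 10^(L/10) = 10^(98.0/10) + 10^(85.4/10) + 10^(87.2/10) + 10^(81.8/10) + 10^(76.9/10) = 7.381e+09.
L_total = 10·log₁₀(7.381e+09) = 98.68 dB.

99 dB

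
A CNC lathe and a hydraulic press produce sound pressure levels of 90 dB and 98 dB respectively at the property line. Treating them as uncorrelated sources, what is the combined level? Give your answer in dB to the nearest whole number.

Incoherent sources combine by intensity addition: L_total = 10·log₁₀(Σ 10^(L_i/10)).
Σ 10^(L/10) = 10^(90/10) + 10^(98/10) = 7.310e+09.
L_total = 10·log₁₀(7.310e+09) = 98.64 dB.

99 dB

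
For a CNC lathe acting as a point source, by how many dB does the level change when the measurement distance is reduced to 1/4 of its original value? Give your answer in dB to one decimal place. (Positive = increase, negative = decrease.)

With spherical spreading the level changes by −20·log₁₀(r₂/r₁).
ΔL = −20·log₁₀(0.25) = +12.04 dB.

+12.0 dB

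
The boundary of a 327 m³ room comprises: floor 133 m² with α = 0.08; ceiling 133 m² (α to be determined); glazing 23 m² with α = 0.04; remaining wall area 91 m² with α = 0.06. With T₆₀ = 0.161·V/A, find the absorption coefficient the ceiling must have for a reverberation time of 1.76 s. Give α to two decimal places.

A = 0.161·V/T₆₀ = 0.161·327/1.76 = 29.91 m² sabins.
Absorption from the other surfaces = 133·0.08 + 23·0.04 + 91·0.06 = 17.02 m², so the ceiling must supply 12.89 m² over 133 m².
α = 12.89/133 = 0.097.

0.10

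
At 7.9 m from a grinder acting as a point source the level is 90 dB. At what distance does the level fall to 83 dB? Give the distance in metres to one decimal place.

For a point source L₁ − L₂ = 20·log₁₀(r₂/r₁), so r₂ = r₁·10^((L₁−L₂)/20).
r₂ = 7.9·10^((90−83)/20) = 7.9·10^(7.0/20) = 17.69 m.

17.7 m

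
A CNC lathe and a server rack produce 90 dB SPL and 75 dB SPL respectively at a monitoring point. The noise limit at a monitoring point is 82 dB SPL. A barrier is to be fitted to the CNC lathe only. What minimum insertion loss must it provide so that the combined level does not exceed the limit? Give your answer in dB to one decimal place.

9.0 dB

Fixed contribution from the other source: Σ 10^(L/10) = 10^(75/10) = 3.162e+07 (75.00 dB SPL).
To meet 82 dB SPL overall, the treated CNC lathe may contribute at most 10^(82/10) − 3.162e+07 = 1.269e+08, i.e. 81.03 dB SPL.
Required insertion loss = 90 − 81.03 = 8.97 dB.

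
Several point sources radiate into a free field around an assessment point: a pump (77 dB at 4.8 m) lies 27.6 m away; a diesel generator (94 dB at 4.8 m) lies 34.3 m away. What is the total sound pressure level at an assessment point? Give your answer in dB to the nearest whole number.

Apply inverse-square spreading to bring every level to the receiver, then sum 10^(L/10).
pump: 77 − 20·log₁₀(27.6/4.8) = 77 − 15.19 = 61.81 dB.
diesel generator: 94 − 20·log₁₀(34.3/4.8) = 94 − 17.08 = 76.92 dB.
Σ 10^(L/10) = 5.071e+07 → L_total = 10·log₁₀(5.071e+07) = 77.05 dB.

77 dB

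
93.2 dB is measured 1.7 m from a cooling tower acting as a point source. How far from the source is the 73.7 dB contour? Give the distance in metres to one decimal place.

For a point source L₁ − L₂ = 20·log₁₀(r₂/r₁), so r₂ = r₁·10^((L₁−L₂)/20).
r₂ = 1.7·10^((93.2−73.7)/20) = 1.7·10^(19.5/20) = 16.05 m.

16.0 m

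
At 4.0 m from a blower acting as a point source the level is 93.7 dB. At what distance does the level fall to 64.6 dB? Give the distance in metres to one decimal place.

Point-source spreading drops the level by 20·log₁₀(r₂/r₁); inverting, r₂/r₁ = 10^(ΔL/20).
r₂ = 4.0·10^((93.7−64.6)/20) = 4.0·10^(29.1/20) = 114.04 m.

114.0 m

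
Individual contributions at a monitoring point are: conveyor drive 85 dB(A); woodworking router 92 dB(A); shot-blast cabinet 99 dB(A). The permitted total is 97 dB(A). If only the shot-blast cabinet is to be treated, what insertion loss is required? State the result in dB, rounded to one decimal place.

4.1 dB

Fixed contribution from the other sources: Σ 10^(L/10) = 10^(85/10) + 10^(92/10) = 1.901e+09 (92.79 dB(A)).
The limit corresponds to 10^(97/10) = 5.012e+09; subtracting the fixed part leaves 3.111e+09 for the shot-blast cabinet, i.e. 94.93 dB(A).
So the shot-blast cabinet must be reduced from 99 to 94.93 dB(A): IL = 4.07 dB.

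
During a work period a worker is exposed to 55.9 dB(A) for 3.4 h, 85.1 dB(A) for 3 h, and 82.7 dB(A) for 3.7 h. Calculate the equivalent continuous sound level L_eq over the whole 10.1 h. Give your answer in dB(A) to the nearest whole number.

Weight each interval's intensity by its duration and average over T = 10.1 h:
Σ tᵢ·10^(Lᵢ/10) = 3.4·10^(55.9/10) + 3·10^(85.1/10) + 3.7·10^(82.7/10) = 1.661e+09.
L_eq = 10·log₁₀(1.661e+09/10.1) = 82.16 dB(A).

82 dB(A)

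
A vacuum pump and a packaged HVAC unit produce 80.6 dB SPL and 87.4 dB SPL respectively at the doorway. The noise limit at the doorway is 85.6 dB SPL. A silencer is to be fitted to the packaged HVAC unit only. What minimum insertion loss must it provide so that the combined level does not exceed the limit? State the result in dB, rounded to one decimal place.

3.5 dB

The untreated sources together contribute 10^(80.6/10) = 1.148e+08, i.e. 80.60 dB SPL.
To meet 85.6 dB SPL overall, the treated packaged HVAC unit may contribute at most 10^(85.6/10) − 1.148e+08 = 2.483e+08, i.e. 83.95 dB SPL.
Required insertion loss = 87.4 − 83.95 = 3.45 dB.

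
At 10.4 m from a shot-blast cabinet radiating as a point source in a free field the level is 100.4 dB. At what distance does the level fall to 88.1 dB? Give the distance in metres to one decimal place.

Point-source spreading drops the level by 20·log₁₀(r₂/r₁); inverting, r₂/r₁ = 10^(ΔL/20).
r₂ = 10.4·10^((100.4−88.1)/20) = 10.4·10^(12.3/20) = 42.86 m.

42.9 m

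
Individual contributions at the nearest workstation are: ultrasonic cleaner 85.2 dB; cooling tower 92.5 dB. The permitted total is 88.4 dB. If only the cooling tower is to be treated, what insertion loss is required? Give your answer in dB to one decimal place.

6.9 dB

The untreated sources together contribute 10^(85.2/10) = 3.311e+08, i.e. 85.20 dB.
The limit corresponds to 10^(88.4/10) = 6.918e+08; subtracting the fixed part leaves 3.607e+08 for the cooling tower, i.e. 85.57 dB.
Required insertion loss = 92.5 − 85.57 = 6.93 dB.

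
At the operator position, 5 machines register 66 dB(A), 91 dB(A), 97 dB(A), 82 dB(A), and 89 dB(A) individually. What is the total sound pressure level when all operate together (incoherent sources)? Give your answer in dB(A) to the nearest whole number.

99 dB(A)

Incoherent sources combine by intensity addition: L_total = 10·log₁₀(Σ 10^(L_i/10)).
Σ 10^(L/10) = 10^(66/10) + 10^(91/10) + 10^(97/10) + 10^(82/10) + 10^(89/10) = 7.228e+09.
L_total = 10·log₁₀(7.228e+09) = 98.59 dB(A).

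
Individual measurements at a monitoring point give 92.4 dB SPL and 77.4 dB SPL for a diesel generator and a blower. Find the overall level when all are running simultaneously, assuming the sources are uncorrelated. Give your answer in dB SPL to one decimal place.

For uncorrelated sources the intensities add, so convert each level to linear form, sum, and take 10·log₁₀ of the total.
Σ 10^(L/10) = 10^(92.4/10) + 10^(77.4/10) = 1.793e+09.
L_total = 10·log₁₀(1.793e+09) = 92.54 dB SPL.

92.5 dB SPL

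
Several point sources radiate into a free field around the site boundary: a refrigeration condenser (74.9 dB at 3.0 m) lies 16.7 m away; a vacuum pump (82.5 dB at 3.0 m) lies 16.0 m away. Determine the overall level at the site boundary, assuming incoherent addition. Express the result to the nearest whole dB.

69 dB

First find each source's level at the receiver (point-source: −20·log₁₀(r/r_ref)), then combine on an intensity basis.
refrigeration condenser: 74.9 − 20·log₁₀(16.7/3.0) = 74.9 − 14.91 = 59.99 dB.
vacuum pump: 82.5 − 20·log₁₀(16.0/3.0) = 82.5 − 14.54 = 67.96 dB.
Σ 10^(L/10) = 7.249e+06 → L_total = 10·log₁₀(7.249e+06) = 68.60 dB.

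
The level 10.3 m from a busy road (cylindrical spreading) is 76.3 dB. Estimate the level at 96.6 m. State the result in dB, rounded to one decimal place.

Line-source attenuation: ΔL = 10·log₁₀(r₂/r₁) = 10·log₁₀(96.6/10.3) = 9.721 dB.
L₂ = 76.3 − 10·log₁₀(96.6/10.3) = 76.3 − 9.721 = 66.58 dB.

66.6 dB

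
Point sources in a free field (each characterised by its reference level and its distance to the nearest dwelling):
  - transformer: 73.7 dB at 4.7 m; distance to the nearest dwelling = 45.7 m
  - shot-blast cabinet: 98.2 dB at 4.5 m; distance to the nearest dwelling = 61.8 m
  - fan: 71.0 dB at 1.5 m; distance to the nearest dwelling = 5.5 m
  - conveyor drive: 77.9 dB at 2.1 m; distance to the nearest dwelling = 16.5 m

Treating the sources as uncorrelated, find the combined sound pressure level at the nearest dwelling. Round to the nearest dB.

76 dB

Propagate each source to the receiver with L = L_ref − 20·log₁₀(r/r_ref), then add intensities.
transformer: 73.7 − 20·log₁₀(45.7/4.7) = 73.7 − 19.76 = 53.94 dB.
shot-blast cabinet: 98.2 − 20·log₁₀(61.8/4.5) = 98.2 − 22.76 = 75.44 dB.
fan: 71.0 − 20·log₁₀(5.5/1.5) = 71.0 − 11.29 = 59.71 dB.
conveyor drive: 77.9 − 20·log₁₀(16.5/2.1) = 77.9 − 17.91 = 59.99 dB.
Σ 10^(L/10) = 3.721e+07 → L_total = 10·log₁₀(3.721e+07) = 75.71 dB.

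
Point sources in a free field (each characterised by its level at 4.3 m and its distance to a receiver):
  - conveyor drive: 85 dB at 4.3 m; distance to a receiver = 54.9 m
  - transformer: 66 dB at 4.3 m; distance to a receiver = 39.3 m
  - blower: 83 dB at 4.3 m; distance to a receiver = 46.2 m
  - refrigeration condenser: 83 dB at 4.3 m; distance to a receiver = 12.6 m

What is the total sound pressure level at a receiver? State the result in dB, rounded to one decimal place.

74.3 dB

Apply inverse-square spreading to bring every level to the receiver, then sum 10^(L/10).
conveyor drive: 85 − 20·log₁₀(54.9/4.3) = 85 − 22.12 = 62.88 dB.
transformer: 66 − 20·log₁₀(39.3/4.3) = 66 − 19.22 = 46.78 dB.
blower: 83 − 20·log₁₀(46.2/4.3) = 83 − 20.62 = 62.38 dB.
refrigeration condenser: 83 − 20·log₁₀(12.6/4.3) = 83 − 9.34 = 73.66 dB.
Σ 10^(L/10) = 2.695e+07 → L_total = 10·log₁₀(2.695e+07) = 74.31 dB.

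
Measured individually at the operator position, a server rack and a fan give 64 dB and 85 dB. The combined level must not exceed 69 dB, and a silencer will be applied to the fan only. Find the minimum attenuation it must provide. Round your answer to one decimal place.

17.7 dB

The untreated sources together contribute 10^(64/10) = 2.512e+06, i.e. 64.00 dB.
The limit corresponds to 10^(69/10) = 7.943e+06; subtracting the fixed part leaves 5.431e+06 for the fan, i.e. 67.35 dB.
So the fan must be reduced from 85 to 67.35 dB: IL = 17.65 dB.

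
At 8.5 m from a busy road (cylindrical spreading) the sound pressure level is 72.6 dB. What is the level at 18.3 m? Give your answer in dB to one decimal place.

69.3 dB

Cylindrical spreading from a line source gives a 10·log₁₀(r₂/r₁) drop.
L₂ = 72.6 − 10·log₁₀(18.3/8.5) = 72.6 − 3.330 = 69.27 dB.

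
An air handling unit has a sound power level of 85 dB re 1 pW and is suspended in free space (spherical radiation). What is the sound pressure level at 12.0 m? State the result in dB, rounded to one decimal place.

L_p = L_w − 10·log₁₀(4π·r²) with r = 12.0 m.
4π·r² = 1810 m², 10·log₁₀ of that is 32.576 dB.
L_p = 85 − 32.576 = 52.42 dB.

52.4 dB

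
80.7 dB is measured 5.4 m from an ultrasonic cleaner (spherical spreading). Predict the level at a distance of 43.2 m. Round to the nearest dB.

63 dB

Spherical spreading from a point source gives a 20·log₁₀(r₂/r₁) drop.
L₂ = 80.7 − 20·log₁₀(43.2/5.4) = 80.7 − 18.062 = 62.64 dB.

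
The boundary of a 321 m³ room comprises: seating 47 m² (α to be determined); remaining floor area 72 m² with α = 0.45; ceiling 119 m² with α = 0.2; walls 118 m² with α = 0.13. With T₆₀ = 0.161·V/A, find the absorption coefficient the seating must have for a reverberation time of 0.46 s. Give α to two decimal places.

0.87

Required total absorption A = 0.161·321/0.46 = 112.35 m².
Absorption from the other surfaces = 72·0.45 + 119·0.2 + 118·0.13 = 71.54 m², so the seating must supply 40.81 m² over 47 m².
α = 40.81/47 = 0.868.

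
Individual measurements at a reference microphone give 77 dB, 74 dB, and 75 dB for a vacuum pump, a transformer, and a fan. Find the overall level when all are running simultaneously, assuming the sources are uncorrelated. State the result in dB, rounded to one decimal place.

80.3 dB

Incoherent sources combine by intensity addition: L_total = 10·log₁₀(Σ 10^(L_i/10)).
Σ 10^(L/10) = 10^(77/10) + 10^(74/10) + 10^(75/10) = 1.069e+08.
L_total = 10·log₁₀(1.069e+08) = 80.29 dB.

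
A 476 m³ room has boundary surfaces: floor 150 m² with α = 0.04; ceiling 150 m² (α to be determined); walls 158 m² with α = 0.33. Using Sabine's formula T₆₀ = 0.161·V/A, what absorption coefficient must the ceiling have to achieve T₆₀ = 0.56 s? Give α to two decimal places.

A = 0.161·V/T₆₀ = 0.161·476/0.56 = 136.85 m² sabins.
Absorption from the other surfaces = 150·0.04 + 158·0.33 = 58.14 m², so the ceiling must supply 78.71 m² over 150 m².
α = 78.71/150 = 0.525.

0.52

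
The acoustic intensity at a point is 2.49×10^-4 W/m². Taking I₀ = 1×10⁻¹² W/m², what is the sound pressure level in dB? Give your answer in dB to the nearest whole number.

84 dB

I/I₀ = 2.49×10^-4/10⁻¹² = 2.49×10^8, and L = 10·log₁₀(I/I₀).
L = 10·(0.3962 + 8) = 83.96 dB.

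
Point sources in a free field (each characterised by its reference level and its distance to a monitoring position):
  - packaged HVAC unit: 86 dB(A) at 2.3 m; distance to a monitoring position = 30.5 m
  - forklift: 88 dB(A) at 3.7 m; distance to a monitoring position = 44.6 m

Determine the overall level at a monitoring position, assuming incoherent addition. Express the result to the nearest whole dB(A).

68 dB(A)

Propagate each source to the receiver with L = L_ref − 20·log₁₀(r/r_ref), then add intensities.
packaged HVAC unit: 86 − 20·log₁₀(30.5/2.3) = 86 − 22.45 = 63.55 dB(A).
forklift: 88 − 20·log₁₀(44.6/3.7) = 88 − 21.62 = 66.38 dB(A).
Σ 10^(L/10) = 6.606e+06 → L_total = 10·log₁₀(6.606e+06) = 68.20 dB(A).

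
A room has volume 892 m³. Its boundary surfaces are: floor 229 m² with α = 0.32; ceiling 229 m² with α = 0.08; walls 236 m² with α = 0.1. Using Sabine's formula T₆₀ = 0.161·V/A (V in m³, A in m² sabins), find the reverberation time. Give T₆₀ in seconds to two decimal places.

1.25 s

A = Σ Sᵢαᵢ = 229·0.32 + 229·0.08 + 236·0.1 = 115.20 m².
T₆₀ = 0.161·V/A = 0.161·892/115.20 = 1.247 s.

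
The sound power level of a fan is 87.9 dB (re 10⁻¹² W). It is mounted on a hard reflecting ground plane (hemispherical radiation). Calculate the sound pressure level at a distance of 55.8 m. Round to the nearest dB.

The power spreads over a hemisphere of area 2π·r², so L_p = L_w − 10·log₁₀(2π·r²).
2π·r² = 1.956e+04 m², 10·log₁₀ of that is 42.914 dB.
L_p = 87.9 − 42.914 = 44.99 dB.

45 dB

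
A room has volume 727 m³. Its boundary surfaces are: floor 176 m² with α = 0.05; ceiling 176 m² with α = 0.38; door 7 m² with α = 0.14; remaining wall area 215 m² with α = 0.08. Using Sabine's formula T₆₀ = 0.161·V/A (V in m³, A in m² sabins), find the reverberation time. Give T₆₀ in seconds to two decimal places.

A = Σ Sᵢαᵢ = 176·0.05 + 176·0.38 + 7·0.14 + 215·0.08 = 93.86 m².
T₆₀ = 0.161 × 727 / 93.86 = 1.247 s.

1.25 s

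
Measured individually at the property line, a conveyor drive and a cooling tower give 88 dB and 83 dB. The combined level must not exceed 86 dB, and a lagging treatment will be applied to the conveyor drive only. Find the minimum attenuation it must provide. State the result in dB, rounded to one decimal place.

The untreated sources together contribute 10^(83/10) = 1.995e+08, i.e. 83.00 dB.
The limit corresponds to 10^(86/10) = 3.981e+08; subtracting the fixed part leaves 1.986e+08 for the conveyor drive, i.e. 82.98 dB.
Required insertion loss = 88 − 82.98 = 5.02 dB.

5.0 dB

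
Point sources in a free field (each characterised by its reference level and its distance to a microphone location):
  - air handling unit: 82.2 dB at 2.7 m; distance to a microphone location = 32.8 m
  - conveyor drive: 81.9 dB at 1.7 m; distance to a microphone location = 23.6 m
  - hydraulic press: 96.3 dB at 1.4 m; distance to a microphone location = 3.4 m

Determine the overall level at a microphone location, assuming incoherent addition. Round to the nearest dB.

First find each source's level at the receiver (point-source: −20·log₁₀(r/r_ref)), then combine on an intensity basis.
air handling unit: 82.2 − 20·log₁₀(32.8/2.7) = 82.2 − 21.69 = 60.51 dB.
conveyor drive: 81.9 − 20·log₁₀(23.6/1.7) = 81.9 − 22.85 = 59.05 dB.
hydraulic press: 96.3 − 20·log₁₀(3.4/1.4) = 96.3 − 7.71 = 88.59 dB.
Σ 10^(L/10) = 7.252e+08 → L_total = 10·log₁₀(7.252e+08) = 88.60 dB.

89 dB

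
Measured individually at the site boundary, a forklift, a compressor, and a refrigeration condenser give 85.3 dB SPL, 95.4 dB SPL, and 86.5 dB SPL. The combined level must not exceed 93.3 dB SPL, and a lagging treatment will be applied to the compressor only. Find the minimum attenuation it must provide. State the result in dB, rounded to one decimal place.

Fixed contribution from the other sources: Σ 10^(L/10) = 10^(85.3/10) + 10^(86.5/10) = 7.855e+08 (88.95 dB SPL).
To meet 93.3 dB SPL overall, the treated compressor may contribute at most 10^(93.3/10) − 7.855e+08 = 1.352e+09, i.e. 91.31 dB SPL.
So the compressor must be reduced from 95.4 to 91.31 dB SPL: IL = 4.09 dB.

4.1 dB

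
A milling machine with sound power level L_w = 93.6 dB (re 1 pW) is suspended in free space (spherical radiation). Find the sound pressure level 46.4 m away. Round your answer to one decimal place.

L_p = L_w − 10·log₁₀(4π·r²) with r = 46.4 m.
4π·r² = 2.705e+04 m², 10·log₁₀ of that is 44.322 dB.
L_p = 93.6 − 44.322 = 49.28 dB.

49.3 dB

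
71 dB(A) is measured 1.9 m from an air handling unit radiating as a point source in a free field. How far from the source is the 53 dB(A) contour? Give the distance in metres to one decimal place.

15.1 m

For a point source L₁ − L₂ = 20·log₁₀(r₂/r₁), so r₂ = r₁·10^((L₁−L₂)/20).
r₂ = 1.9·10^((71−53)/20) = 1.9·10^(18.0/20) = 15.09 m.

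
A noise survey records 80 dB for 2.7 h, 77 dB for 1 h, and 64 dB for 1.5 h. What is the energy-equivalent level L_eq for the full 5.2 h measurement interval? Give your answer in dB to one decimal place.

Weight each interval's intensity by its duration and average over T = 5.2 h:
Σ tᵢ·10^(Lᵢ/10) = 2.7·10^(80/10) + 1·10^(77/10) + 1.5·10^(64/10) = 3.239e+08.
L_eq = 10·log₁₀(3.239e+08/5.2) = 77.94 dB.

77.9 dB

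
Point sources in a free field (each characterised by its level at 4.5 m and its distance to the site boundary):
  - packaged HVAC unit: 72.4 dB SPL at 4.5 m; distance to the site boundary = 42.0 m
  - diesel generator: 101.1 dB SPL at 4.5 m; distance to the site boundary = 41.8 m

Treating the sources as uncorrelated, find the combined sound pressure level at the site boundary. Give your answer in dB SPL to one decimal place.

Propagate each source to the receiver with L = L_ref − 20·log₁₀(r/r_ref), then add intensities.
packaged HVAC unit: 72.4 − 20·log₁₀(42.0/4.5) = 72.4 − 19.40 = 53.00 dB SPL.
diesel generator: 101.1 − 20·log₁₀(41.8/4.5) = 101.1 − 19.36 = 81.74 dB SPL.
Σ 10^(L/10) = 1.495e+08 → L_total = 10·log₁₀(1.495e+08) = 81.75 dB SPL.

81.7 dB SPL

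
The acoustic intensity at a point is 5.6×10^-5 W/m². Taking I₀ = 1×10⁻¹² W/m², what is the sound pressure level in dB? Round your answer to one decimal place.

77.5 dB

I/I₀ = 5.6×10^-5/10⁻¹² = 5.6×10^7, and L = 10·log₁₀(I/I₀).
L = 10·(0.7482 + 7) = 77.48 dB.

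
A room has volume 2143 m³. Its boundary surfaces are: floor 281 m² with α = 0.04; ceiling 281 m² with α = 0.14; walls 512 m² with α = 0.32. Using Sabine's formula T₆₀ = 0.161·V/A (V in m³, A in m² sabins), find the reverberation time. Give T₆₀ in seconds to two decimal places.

1.61 s

Total absorption A = 281·0.04 + 281·0.14 + 512·0.32 = 214.42 m² sabins.
T₆₀ = 0.161·V/A = 0.161·2143/214.42 = 1.609 s.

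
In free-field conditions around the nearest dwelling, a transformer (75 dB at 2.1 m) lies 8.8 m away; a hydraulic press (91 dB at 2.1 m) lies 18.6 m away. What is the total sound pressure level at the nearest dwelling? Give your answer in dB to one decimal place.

72.5 dB

Propagate each source to the receiver with L = L_ref − 20·log₁₀(r/r_ref), then add intensities.
transformer: 75 − 20·log₁₀(8.8/2.1) = 75 − 12.45 = 62.55 dB.
hydraulic press: 91 − 20·log₁₀(18.6/2.1) = 91 − 18.95 = 72.05 dB.
Σ 10^(L/10) = 1.785e+07 → L_total = 10·log₁₀(1.785e+07) = 72.52 dB.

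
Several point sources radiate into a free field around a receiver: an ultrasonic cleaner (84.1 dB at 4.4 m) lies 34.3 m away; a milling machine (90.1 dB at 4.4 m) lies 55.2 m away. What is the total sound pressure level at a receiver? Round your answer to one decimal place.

70.3 dB

First find each source's level at the receiver (point-source: −20·log₁₀(r/r_ref)), then combine on an intensity basis.
ultrasonic cleaner: 84.1 − 20·log₁₀(34.3/4.4) = 84.1 − 17.84 = 66.26 dB.
milling machine: 90.1 − 20·log₁₀(55.2/4.4) = 90.1 − 21.97 = 68.13 dB.
Σ 10^(L/10) = 1.073e+07 → L_total = 10·log₁₀(1.073e+07) = 70.31 dB.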